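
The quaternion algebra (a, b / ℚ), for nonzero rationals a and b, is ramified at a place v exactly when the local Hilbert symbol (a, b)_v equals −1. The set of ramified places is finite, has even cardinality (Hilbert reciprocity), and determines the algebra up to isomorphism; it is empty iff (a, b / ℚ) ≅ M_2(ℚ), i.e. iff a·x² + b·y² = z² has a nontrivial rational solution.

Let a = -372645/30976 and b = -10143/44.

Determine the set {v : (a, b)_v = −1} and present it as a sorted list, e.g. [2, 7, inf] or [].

[2, 5, 11, inf]

(a, b) ≡ (-5, -253) mod (ℚ^×)²; places V = {2, 3, 5, 7, 11, 13, 23, ∞}.
(a,b)_2: α=-8, β=-2; u≡3, v≡3 (mod 8); ε(u)ε(v)=1·1, αω(v)=-8·1, βω(u)=-2·1; sum ≡ 1  ⇒  -1.
(a,b)_∞: sgn(-5)=−, sgn(-253)=−, so -1.
(a,b)_11: α=-2, u≡8; β=-1, v≡8 (mod 11); (8|11)=-1, (8|11)=-1; sign (−1)^0·-1^-1·-1^-2 = -1.
(a,b)_23: α=0, u≡9; β=1, v≡2 (mod 23); (9|23)=+1, (2|23)=+1; sign (−1)^0·+1^1·+1^0 = +1.
(a,b)_3: α=2, u≡1; β=2, v≡2 (mod 3); (1|3)=+1, (2|3)=-1; sign (−1)^0·+1^2·-1^2 = +1.
(a,b)_7: α=2, u≡4; β=2, v≡5 (mod 7); (4|7)=+1, (5|7)=-1; sign (−1)^0·+1^2·-1^2 = +1.
(a,b)_5: α=1, u≡1; β=0, v≡3 (mod 5); (1|5)=+1, (3|5)=-1; sign (−1)^0·+1^0·-1^1 = -1.
(a,b)_13: α=2, u≡7; β=0, v≡2 (mod 13); (7|13)=-1, (2|13)=-1; sign (−1)^0·-1^0·-1^2 = +1.
(-5, -253 / ℚ) ramifies at {2, 5, 11, ∞}: a division algebra.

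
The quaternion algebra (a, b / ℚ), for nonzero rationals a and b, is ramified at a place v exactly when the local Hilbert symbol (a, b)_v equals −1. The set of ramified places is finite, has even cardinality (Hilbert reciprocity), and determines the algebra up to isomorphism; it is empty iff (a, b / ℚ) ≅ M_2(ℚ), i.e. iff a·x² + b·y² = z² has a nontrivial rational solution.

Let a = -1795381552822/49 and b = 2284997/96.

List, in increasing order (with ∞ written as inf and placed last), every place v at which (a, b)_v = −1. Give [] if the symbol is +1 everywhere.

[2, 3, 19, 31]

Mod squares: a ≡ -5913622, b ≡ 16302. Check v ∈ {∞, 2, 3, 7, 11, 13, 19, 23, 29, 31}.
v=11: a=11^1·(≡9), b=11^1·(≡10) mod 11; (9|11)=+1, (10|11)=-1; (−1)^{1·1·5}·(+1)^1·(-1)^1 = +1.
v=7: a=7^-2·(≡3), b=7^0·(≡3) mod 7; (3|7)=-1, (3|7)=-1; (−1)^{-2·0·3}·(-1)^0·(-1)^-2 = +1.
v=3: a=3^0·(≡2), b=3^-1·(≡1) mod 3; (2|3)=-1, (1|3)=+1; (−1)^{0·-1·1}·(-1)^-1·(+1)^0 = -1.
v=23: a=23^1·(≡1), b=23^0·(≡4) mod 23; (1|23)=+1, (4|23)=+1; (−1)^{1·0·11}·(+1)^0·(+1)^1 = +1.
v=13: a=13^1·(≡5), b=13^1·(≡7) mod 13; (5|13)=-1, (7|13)=-1; (−1)^{1·1·6}·(-1)^1·(-1)^1 = +1.
v=31: a=31^1·(≡12), b=31^0·(≡6) mod 31; (12|31)=-1, (6|31)=-1; (−1)^{1·0·15}·(-1)^0·(-1)^1 = -1.
v=∞: -5913622 < 0 and 16302 > 0  ⇒  (a,b)_∞ = +1.
v=19: a=19^2·(≡15), b=19^1·(≡12) mod 19; (15|19)=-1, (12|19)=-1; (−1)^{2·1·9}·(-1)^1·(-1)^2 = -1.
v=29: a=29^3·(≡21), b=29^2·(≡28) mod 29; (21|29)=-1, (28|29)=+1; (−1)^{3·2·14}·(-1)^2·(+1)^3 = +1.
v=2: v_2(a)=1, v_2(b)=-5; units ≡ 5, 7 (mod 8); ε·ε+αω+βω = 0·1+1·0+-5·1 ≡ 1  ⇒  (a,b)_2 = -1.
|Ram(-5913622, 16302)| = 4, even; anisotropic at {2, 3, 19, 31}.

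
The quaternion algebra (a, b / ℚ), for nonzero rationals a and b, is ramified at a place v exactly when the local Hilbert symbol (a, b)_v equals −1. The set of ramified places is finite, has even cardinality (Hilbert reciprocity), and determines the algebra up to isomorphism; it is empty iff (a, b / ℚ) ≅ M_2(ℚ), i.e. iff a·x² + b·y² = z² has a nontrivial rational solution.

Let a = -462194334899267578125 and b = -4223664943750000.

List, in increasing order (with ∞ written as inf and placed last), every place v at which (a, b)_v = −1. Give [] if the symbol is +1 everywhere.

[3, 23, 29, inf]

Mod squares: a ≡ -2171085, b ≡ -31. Check v ∈ {∞, 2, 3, 5, 7, 23, 29, 31}.
v=29: a=29^3·(≡5), b=29^2·(≡12) mod 29; (5|29)=+1, (12|29)=-1; (−1)^{3·2·14}·(+1)^2·(-1)^3 = -1.
v=3: a=3^1·(≡1), b=3^0·(≡2) mod 3; (1|3)=+1, (2|3)=-1; (−1)^{1·0·1}·(+1)^0·(-1)^1 = -1.
v=2: v_2(a)=0, v_2(b)=4; units ≡ 3, 1 (mod 8); ε·ε+αω+βω = 1·0+0·0+4·1 ≡ 0  ⇒  (a,b)_2 = +1.
v=31: a=31^1·(≡20), b=31^1·(≡29) mod 31; (20|31)=+1, (29|31)=-1; (−1)^{1·1·15}·(+1)^1·(-1)^1 = +1.
v=7: a=7^3·(≡1), b=7^2·(≡2) mod 7; (1|7)=+1, (2|7)=+1; (−1)^{3·2·3}·(+1)^2·(+1)^3 = +1.
v=5: a=5^11·(≡3), b=5^8·(≡4) mod 5; (3|5)=-1, (4|5)=+1; (−1)^{11·8·2}·(-1)^8·(+1)^11 = +1.
v=∞: -2171085 < 0 and -31 < 0  ⇒  (a,b)_∞ = -1.
v=23: a=23^3·(≡5), b=23^2·(≡7) mod 23; (5|23)=-1, (7|23)=-1; (−1)^{3·2·11}·(-1)^2·(-1)^3 = -1.
Ram(-2171085, -31) = {3, 23, 29, ∞}; no ℚ_3-point on the conic.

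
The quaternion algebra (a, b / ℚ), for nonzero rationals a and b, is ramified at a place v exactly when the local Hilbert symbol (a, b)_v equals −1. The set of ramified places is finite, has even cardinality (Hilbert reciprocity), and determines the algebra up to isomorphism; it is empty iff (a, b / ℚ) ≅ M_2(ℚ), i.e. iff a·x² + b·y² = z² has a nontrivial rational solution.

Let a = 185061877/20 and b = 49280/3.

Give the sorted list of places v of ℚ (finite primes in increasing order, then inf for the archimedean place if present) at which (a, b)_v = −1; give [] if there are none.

Mod squares: a ≡ 65, b ≡ 2310. Check v ∈ {∞, 2, 3, 5, 7, 11, 13}.
v=3: a=3^0·(≡2), b=3^-1·(≡2) mod 3; (2|3)=-1, (2|3)=-1; (−1)^{0·-1·1}·(-1)^-1·(-1)^0 = -1.
v=11: a=11^2·(≡7), b=11^1·(≡1) mod 11; (7|11)=-1, (1|11)=+1; (−1)^{2·1·5}·(-1)^1·(+1)^2 = -1.
v=∞: 65 > 0 and 2310 > 0  ⇒  (a,b)_∞ = +1.
v=5: a=5^-1·(≡3), b=5^1·(≡2) mod 5; (3|5)=-1, (2|5)=-1; (−1)^{-1·1·2}·(-1)^1·(-1)^-1 = +1.
v=13: a=13^1·(≡5), b=13^0·(≡12) mod 13; (5|13)=-1, (12|13)=+1; (−1)^{1·0·6}·(-1)^0·(+1)^1 = +1.
v=7: a=7^6·(≡2), b=7^1·(≡4) mod 7; (2|7)=+1, (4|7)=+1; (−1)^{6·1·3}·(+1)^1·(+1)^6 = +1.
v=2: v_2(a)=-2, v_2(b)=7; units ≡ 1, 3 (mod 8); ε·ε+αω+βω = 0·1+-2·1+7·0 ≡ 0  ⇒  (a,b)_2 = +1.
Ram(65, 2310) = {3, 11}; no ℚ_3-point on the conic.

[3, 11]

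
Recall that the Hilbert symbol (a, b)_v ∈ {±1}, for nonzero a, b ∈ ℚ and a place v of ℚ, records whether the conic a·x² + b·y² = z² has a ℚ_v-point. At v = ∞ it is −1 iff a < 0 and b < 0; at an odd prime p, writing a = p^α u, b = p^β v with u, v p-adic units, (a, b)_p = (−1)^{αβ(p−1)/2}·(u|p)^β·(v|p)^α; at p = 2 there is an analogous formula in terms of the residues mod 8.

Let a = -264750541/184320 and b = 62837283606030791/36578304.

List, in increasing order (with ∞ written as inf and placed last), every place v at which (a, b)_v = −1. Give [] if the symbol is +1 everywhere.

(a, b) ≡ (-30305, 116831) mod (ℚ^×)²; places V = {2, 3, 5, 7, 11, 13, 19, 29, 43, ∞}.
(a,b)_29: α=1, u≡25; β=2, v≡2 (mod 29); (25|29)=+1, (2|29)=-1; sign (−1)^0·+1^2·-1^1 = -1.
(a,b)_11: α=3, u≡6; β=7, v≡7 (mod 11); (6|11)=-1, (7|11)=-1; sign (−1)^1·-1^7·-1^3 = -1.
(a,b)_7: α=0, u≡5; β=-2, v≡2 (mod 7); (5|7)=-1, (2|7)=+1; sign (−1)^0·-1^-2·+1^0 = +1.
(a,b)_43: α=0, u≡15; β=1, v≡7 (mod 43); (15|43)=+1, (7|43)=-1; sign (−1)^0·+1^1·-1^0 = +1.
(a,b)_5: α=-1, u≡1; β=0, v≡4 (mod 5); (1|5)=+1, (4|5)=+1; sign (−1)^0·+1^0·+1^-1 = +1.
(a,b)_∞: sgn(-30305)=−, sgn(116831)=+, so +1.
(a,b)_13: α=0, u≡6; β=1, v≡12 (mod 13); (6|13)=-1, (12|13)=+1; sign (−1)^0·-1^1·+1^0 = -1.
(a,b)_2: α=-12, β=-10; u≡7, v≡7 (mod 8); ε(u)ε(v)=1·1, αω(v)=-12·0, βω(u)=-10·0; sum ≡ 1  ⇒  -1.
(a,b)_3: α=-2, u≡1; β=-6, v≡2 (mod 3); (1|3)=+1, (2|3)=-1; sign (−1)^0·+1^-6·-1^-2 = +1.
(a,b)_19: α=3, u≡9; β=3, v≡8 (mod 19); (9|19)=+1, (8|19)=-1; sign (−1)^1·+1^3·-1^3 = +1.
Ram(-30305, 116831) = {2, 11, 13, 29}; no ℚ_2-point on the conic.

[2, 11, 13, 29]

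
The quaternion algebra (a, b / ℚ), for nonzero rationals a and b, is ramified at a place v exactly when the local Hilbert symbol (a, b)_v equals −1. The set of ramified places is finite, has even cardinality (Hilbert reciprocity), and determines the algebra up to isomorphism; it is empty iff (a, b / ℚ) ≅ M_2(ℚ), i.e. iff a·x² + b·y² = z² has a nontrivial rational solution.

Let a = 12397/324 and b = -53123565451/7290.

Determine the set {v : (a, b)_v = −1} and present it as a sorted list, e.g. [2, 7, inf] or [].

[2, 5, 11, 23]

(a, b) ≡ (253, -190) mod (ℚ^×)²; places V = {2, 3, 5, 7, 11, 19, 23, ∞}.
(a,b)_2: α=-2, β=-1; u≡5, v≡1 (mod 8); ε(u)ε(v)=0·0, αω(v)=-2·0, βω(u)=-1·1; sum ≡ 1  ⇒  -1.
(a,b)_19: α=0, u≡9; β=3, v≡4 (mod 19); (9|19)=+1, (4|19)=+1; sign (−1)^0·+1^3·+1^0 = +1.
(a,b)_3: α=-4, u≡1; β=-6, v≡2 (mod 3); (1|3)=+1, (2|3)=-1; sign (−1)^0·+1^-6·-1^-4 = +1.
(a,b)_7: α=2, u≡4; β=0, v≡3 (mod 7); (4|7)=+1, (3|7)=-1; sign (−1)^0·+1^0·-1^2 = +1.
(a,b)_∞: sgn(253)=+, sgn(-190)=−, so +1.
(a,b)_5: α=0, u≡3; β=-1, v≡3 (mod 5); (3|5)=-1, (3|5)=-1; sign (−1)^0·-1^-1·-1^0 = -1.
(a,b)_11: α=1, u≡1; β=4, v≡2 (mod 11); (1|11)=+1, (2|11)=-1; sign (−1)^0·+1^4·-1^1 = -1.
(a,b)_23: α=1, u≡5; β=2, v≡19 (mod 23); (5|23)=-1, (19|23)=-1; sign (−1)^0·-1^2·-1^1 = -1.
(253, -190 / ℚ) ramifies at {2, 5, 11, 23}: a division algebra.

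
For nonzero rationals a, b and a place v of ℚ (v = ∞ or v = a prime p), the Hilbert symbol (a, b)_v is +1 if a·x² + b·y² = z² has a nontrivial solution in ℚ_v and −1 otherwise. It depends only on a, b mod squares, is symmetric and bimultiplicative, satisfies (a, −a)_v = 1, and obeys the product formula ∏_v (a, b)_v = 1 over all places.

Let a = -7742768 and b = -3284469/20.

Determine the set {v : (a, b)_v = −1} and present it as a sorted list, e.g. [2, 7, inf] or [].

[5, 11, 23, 37, 43, inf]

Mod squares: a ≡ -483923, b ≡ -202745. Check v ∈ {∞, 2, 3, 5, 11, 23, 29, 37, 41, 43}.
v=3: a=3^0·(≡1), b=3^4·(≡1) mod 3; (1|3)=+1, (1|3)=+1; (−1)^{0·4·1}·(+1)^4·(+1)^0 = +1.
v=43: a=43^0·(≡27), b=43^1·(≡10) mod 43; (27|43)=-1, (10|43)=+1; (−1)^{0·1·21}·(-1)^1·(+1)^0 = -1.
v=∞: -483923 < 0 and -202745 < 0  ⇒  (a,b)_∞ = -1.
v=11: a=11^1·(≡2), b=11^0·(≡6) mod 11; (2|11)=-1, (6|11)=-1; (−1)^{1·0·5}·(-1)^0·(-1)^1 = -1.
v=41: a=41^1·(≡39), b=41^1·(≡31) mod 41; (39|41)=+1, (31|41)=+1; (−1)^{1·1·20}·(+1)^1·(+1)^1 = +1.
v=29: a=29^1·(≡11), b=29^0·(≡5) mod 29; (11|29)=-1, (5|29)=+1; (−1)^{1·0·14}·(-1)^0·(+1)^1 = +1.
v=23: a=23^0·(≡21), b=23^1·(≡14) mod 23; (21|23)=-1, (14|23)=-1; (−1)^{0·1·11}·(-1)^1·(-1)^0 = -1.
v=5: a=5^0·(≡2), b=5^-1·(≡4) mod 5; (2|5)=-1, (4|5)=+1; (−1)^{0·-1·2}·(-1)^-1·(+1)^0 = -1.
v=2: v_2(a)=4, v_2(b)=-2; units ≡ 5, 7 (mod 8); ε·ε+αω+βω = 0·1+4·0+-2·1 ≡ 0  ⇒  (a,b)_2 = +1.
v=37: a=37^1·(≡8), b=37^0·(≡14) mod 37; (8|37)=-1, (14|37)=-1; (−1)^{1·0·18}·(-1)^0·(-1)^1 = -1.
|Ram(-483923, -202745)| = 6, even; anisotropic at {5, 11, 23, 37, 43, ∞}.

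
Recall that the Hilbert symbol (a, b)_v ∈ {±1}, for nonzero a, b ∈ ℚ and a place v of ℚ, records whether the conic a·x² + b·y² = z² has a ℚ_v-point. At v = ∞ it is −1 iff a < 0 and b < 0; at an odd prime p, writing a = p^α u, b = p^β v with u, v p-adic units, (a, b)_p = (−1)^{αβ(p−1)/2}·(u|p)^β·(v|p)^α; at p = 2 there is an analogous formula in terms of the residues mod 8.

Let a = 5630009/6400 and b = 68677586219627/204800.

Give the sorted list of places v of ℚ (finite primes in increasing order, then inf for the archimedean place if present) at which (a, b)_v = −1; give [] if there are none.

(a, b) ≡ (161, 406) mod (ℚ^×)²; places V = {2, 5, 7, 11, 17, 19, 23, 29, ∞}.
(a,b)_7: α=1, u≡4; β=1, v≡2 (mod 7); (4|7)=+1, (2|7)=+1; sign (−1)^1·+1^1·+1^1 = -1.
(a,b)_2: α=-8, β=-13; u≡1, v≡3 (mod 8); ε(u)ε(v)=0·1, αω(v)=-8·1, βω(u)=-13·0; sum ≡ 0  ⇒  +1.
(a,b)_11: α=2, u≡6; β=6, v≡6 (mod 11); (6|11)=-1, (6|11)=-1; sign (−1)^0·-1^6·-1^2 = +1.
(a,b)_5: α=-2, u≡4; β=-2, v≡1 (mod 5); (4|5)=+1, (1|5)=+1; sign (−1)^0·+1^-2·+1^-2 = +1.
(a,b)_∞: sgn(161)=+, sgn(406)=+, so +1.
(a,b)_17: α=2, u≡2; β=0, v≡4 (mod 17); (2|17)=+1, (4|17)=+1; sign (−1)^0·+1^0·+1^2 = +1.
(a,b)_23: α=1, u≡22; β=2, v≡20 (mod 23); (22|23)=-1, (20|23)=-1; sign (−1)^0·-1^2·-1^1 = -1.
(a,b)_19: α=0, u≡11; β=2, v≡1 (mod 19); (11|19)=+1, (1|19)=+1; sign (−1)^0·+1^2·+1^0 = +1.
(a,b)_29: α=0, u≡25; β=1, v≡10 (mod 29); (25|29)=+1, (10|29)=-1; sign (−1)^0·+1^1·-1^0 = +1.
Ram(161, 406) = {7, 23}; no ℚ_7-point on the conic.

[7, 23]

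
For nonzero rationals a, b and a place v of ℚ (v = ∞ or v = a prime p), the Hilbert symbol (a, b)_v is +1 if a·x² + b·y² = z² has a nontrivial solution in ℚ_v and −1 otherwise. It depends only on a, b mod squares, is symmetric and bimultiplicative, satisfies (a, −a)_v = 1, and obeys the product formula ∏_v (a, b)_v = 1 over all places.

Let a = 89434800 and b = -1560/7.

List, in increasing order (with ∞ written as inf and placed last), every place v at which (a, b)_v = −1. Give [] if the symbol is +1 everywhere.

(a, b) ≡ (3, -2730) mod (ℚ^×)²; places V = {2, 3, 5, 7, 13, ∞}.
(a,b)_2: α=4, β=3; u≡3, v≡3 (mod 8); ε(u)ε(v)=1·1, αω(v)=4·1, βω(u)=3·1; sum ≡ 0  ⇒  +1.
(a,b)_∞: sgn(3)=+, sgn(-2730)=−, so +1.
(a,b)_3: α=3, u≡1; β=1, v≡2 (mod 3); (1|3)=+1, (2|3)=-1; sign (−1)^1·+1^1·-1^3 = +1.
(a,b)_13: α=2, u≡9; β=1, v≡7 (mod 13); (9|13)=+1, (7|13)=-1; sign (−1)^0·+1^1·-1^2 = +1.
(a,b)_5: α=2, u≡2; β=1, v≡4 (mod 5); (2|5)=-1, (4|5)=+1; sign (−1)^0·-1^1·+1^2 = -1.
(a,b)_7: α=2, u≡6; β=-1, v≡1 (mod 7); (6|7)=-1, (1|7)=+1; sign (−1)^0·-1^-1·+1^2 = -1.
Ram(3, -2730) = {5, 7}; no ℚ_5-point on the conic.

[5, 7]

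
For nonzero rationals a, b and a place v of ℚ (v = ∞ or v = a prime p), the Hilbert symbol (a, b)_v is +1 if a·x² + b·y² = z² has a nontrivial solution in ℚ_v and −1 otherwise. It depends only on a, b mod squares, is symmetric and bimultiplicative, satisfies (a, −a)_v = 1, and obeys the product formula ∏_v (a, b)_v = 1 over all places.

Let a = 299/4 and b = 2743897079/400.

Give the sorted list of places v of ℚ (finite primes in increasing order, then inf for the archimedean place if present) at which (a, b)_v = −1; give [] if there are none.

[2, 7, 11, 23, 41, 53]

Mod squares: a ≡ 299, b ≡ 5186951. Check v ∈ {∞, 2, 5, 7, 11, 13, 23, 31, 41, 53}.
v=∞: 299 > 0 and 5186951 > 0  ⇒  (a,b)_∞ = +1.
v=11: a=11^0·(≡6), b=11^1·(≡1) mod 11; (6|11)=-1, (1|11)=+1; (−1)^{0·1·5}·(-1)^1·(+1)^0 = -1.
v=13: a=13^1·(≡9), b=13^0·(≡4) mod 13; (9|13)=+1, (4|13)=+1; (−1)^{1·0·6}·(+1)^0·(+1)^1 = +1.
v=23: a=23^1·(≡9), b=23^2·(≡22) mod 23; (9|23)=+1, (22|23)=-1; (−1)^{1·2·11}·(+1)^2·(-1)^1 = -1.
v=53: a=53^0·(≡35), b=53^1·(≡52) mod 53; (35|53)=-1, (52|53)=+1; (−1)^{0·1·26}·(-1)^1·(+1)^0 = -1.
v=41: a=41^0·(≡3), b=41^1·(≡35) mod 41; (3|41)=-1, (35|41)=-1; (−1)^{0·1·20}·(-1)^1·(-1)^0 = -1.
v=5: a=5^0·(≡1), b=5^-2·(≡4) mod 5; (1|5)=+1, (4|5)=+1; (−1)^{0·-2·2}·(+1)^-2·(+1)^0 = +1.
v=7: a=7^0·(≡3), b=7^1·(≡4) mod 7; (3|7)=-1, (4|7)=+1; (−1)^{0·1·3}·(-1)^1·(+1)^0 = -1.
v=2: v_2(a)=-2, v_2(b)=-4; units ≡ 3, 7 (mod 8); ε·ε+αω+βω = 1·1+-2·0+-4·1 ≡ 1  ⇒  (a,b)_2 = -1.
v=31: a=31^0·(≡5), b=31^1·(≡1) mod 31; (5|31)=+1, (1|31)=+1; (−1)^{0·1·15}·(+1)^1·(+1)^0 = +1.
|Ram(299, 5186951)| = 6, even; anisotropic at {2, 7, 11, 23, 41, 53}.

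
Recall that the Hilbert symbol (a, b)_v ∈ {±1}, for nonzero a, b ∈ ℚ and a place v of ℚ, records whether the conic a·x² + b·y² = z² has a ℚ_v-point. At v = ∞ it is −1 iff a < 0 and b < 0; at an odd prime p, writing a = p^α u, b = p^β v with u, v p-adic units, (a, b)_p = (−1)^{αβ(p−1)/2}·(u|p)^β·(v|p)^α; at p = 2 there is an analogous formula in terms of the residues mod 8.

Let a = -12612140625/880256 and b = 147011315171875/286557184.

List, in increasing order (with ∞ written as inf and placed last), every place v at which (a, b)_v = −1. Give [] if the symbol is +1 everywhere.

[13, 19]

Mod squares: a ≡ -1482, b ≡ 19. Check v ∈ {∞, 2, 3, 5, 7, 11, 13, 17, 19, 23}.
v=23: a=23^-2·(≡8), b=23^-4·(≡7) mod 23; (8|23)=+1, (7|23)=-1; (−1)^{-2·-4·11}·(+1)^-4·(-1)^-2 = +1.
v=7: a=7^2·(≡2), b=7^2·(≡3) mod 7; (2|7)=+1, (3|7)=-1; (−1)^{2·2·3}·(+1)^2·(-1)^2 = +1.
v=3: a=3^1·(≡1), b=3^0·(≡1) mod 3; (1|3)=+1, (1|3)=+1; (−1)^{1·0·1}·(+1)^0·(+1)^1 = +1.
v=13: a=13^-1·(≡9), b=13^0·(≡6) mod 13; (9|13)=+1, (6|13)=-1; (−1)^{-1·0·6}·(+1)^0·(-1)^-1 = -1.
v=11: a=11^0·(≡5), b=11^2·(≡7) mod 11; (5|11)=+1, (7|11)=-1; (−1)^{0·2·5}·(+1)^2·(-1)^0 = +1.
v=2: v_2(a)=-7, v_2(b)=-10; units ≡ 3, 3 (mod 8); ε·ε+αω+βω = 1·1+-7·1+-10·1 ≡ 0  ⇒  (a,b)_2 = +1.
v=17: a=17^2·(≡11), b=17^4·(≡16) mod 17; (11|17)=-1, (16|17)=+1; (−1)^{2·4·8}·(-1)^4·(+1)^2 = +1.
v=19: a=19^1·(≡9), b=19^1·(≡17) mod 19; (9|19)=+1, (17|19)=+1; (−1)^{1·1·9}·(+1)^1·(+1)^1 = -1.
v=∞: -1482 < 0 and 19 > 0  ⇒  (a,b)_∞ = +1.
v=5: a=5^6·(≡3), b=5^6·(≡4) mod 5; (3|5)=-1, (4|5)=+1; (−1)^{6·6·2}·(-1)^6·(+1)^6 = +1.
Ram(-1482, 19) = {13, 19}; no ℚ_13-point on the conic.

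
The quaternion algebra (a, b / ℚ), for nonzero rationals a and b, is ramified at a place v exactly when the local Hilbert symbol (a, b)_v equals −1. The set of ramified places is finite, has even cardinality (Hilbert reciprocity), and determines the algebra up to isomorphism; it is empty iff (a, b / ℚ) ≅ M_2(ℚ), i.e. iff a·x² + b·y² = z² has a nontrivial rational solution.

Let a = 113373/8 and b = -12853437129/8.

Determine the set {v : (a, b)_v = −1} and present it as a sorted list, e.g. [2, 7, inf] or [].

[2, 13]

Mod squares: a ≡ 25194, b ≡ -2. Check v ∈ {∞, 2, 3, 13, 17, 19}.
v=17: a=17^1·(≡7), b=17^2·(≡16) mod 17; (7|17)=-1, (16|17)=+1; (−1)^{1·2·8}·(-1)^2·(+1)^1 = +1.
v=3: a=3^3·(≡1), b=3^6·(≡1) mod 3; (1|3)=+1, (1|3)=+1; (−1)^{3·6·1}·(+1)^6·(+1)^3 = +1.
v=2: v_2(a)=-3, v_2(b)=-3; units ≡ 5, 7 (mod 8); ε·ε+αω+βω = 0·1+-3·0+-3·1 ≡ 1  ⇒  (a,b)_2 = -1.
v=∞: 25194 > 0 and -2 < 0  ⇒  (a,b)_∞ = +1.
v=19: a=19^1·(≡12), b=19^2·(≡7) mod 19; (12|19)=-1, (7|19)=+1; (−1)^{1·2·9}·(-1)^2·(+1)^1 = +1.
v=13: a=13^1·(≡3), b=13^2·(≡6) mod 13; (3|13)=+1, (6|13)=-1; (−1)^{1·2·6}·(+1)^2·(-1)^1 = -1.
|Ram(25194, -2)| = 2, even; anisotropic at {2, 13}.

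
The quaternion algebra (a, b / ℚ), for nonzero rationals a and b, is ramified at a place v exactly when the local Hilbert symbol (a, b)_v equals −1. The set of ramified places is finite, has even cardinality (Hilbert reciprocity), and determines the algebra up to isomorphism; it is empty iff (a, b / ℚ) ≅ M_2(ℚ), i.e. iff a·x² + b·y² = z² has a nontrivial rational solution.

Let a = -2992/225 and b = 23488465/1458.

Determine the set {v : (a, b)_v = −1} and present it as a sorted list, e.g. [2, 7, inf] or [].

[2, 5, 11, 17]

(a, b) ≡ (-187, 770) mod (ℚ^×)²; places V = {2, 3, 5, 7, 11, 13, 17, 19, ∞}.
(a,b)_17: α=1, u≡7; β=0, v≡11 (mod 17); (7|17)=-1, (11|17)=-1; sign (−1)^0·-1^0·-1^1 = -1.
(a,b)_11: α=1, u≡5; β=1, v≡1 (mod 11); (5|11)=+1, (1|11)=+1; sign (−1)^1·+1^1·+1^1 = -1.
(a,b)_5: α=-2, u≡2; β=1, v≡1 (mod 5); (2|5)=-1, (1|5)=+1; sign (−1)^0·-1^1·+1^-2 = -1.
(a,b)_19: α=0, u≡3; β=2, v≡2 (mod 19); (3|19)=-1, (2|19)=-1; sign (−1)^0·-1^2·-1^0 = +1.
(a,b)_7: α=0, u≡4; β=1, v≡5 (mod 7); (4|7)=+1, (5|7)=-1; sign (−1)^0·+1^1·-1^0 = +1.
(a,b)_2: α=4, β=-1; u≡5, v≡1 (mod 8); ε(u)ε(v)=0·0, αω(v)=4·0, βω(u)=-1·1; sum ≡ 1  ⇒  -1.
(a,b)_∞: sgn(-187)=−, sgn(770)=+, so +1.
(a,b)_13: α=0, u≡6; β=2, v≡1 (mod 13); (6|13)=-1, (1|13)=+1; sign (−1)^0·-1^2·+1^0 = +1.
(a,b)_3: α=-2, u≡2; β=-6, v≡2 (mod 3); (2|3)=-1, (2|3)=-1; sign (−1)^0·-1^-6·-1^-2 = +1.
Ram(-187, 770) = {2, 5, 11, 17}; no ℚ_2-point on the conic.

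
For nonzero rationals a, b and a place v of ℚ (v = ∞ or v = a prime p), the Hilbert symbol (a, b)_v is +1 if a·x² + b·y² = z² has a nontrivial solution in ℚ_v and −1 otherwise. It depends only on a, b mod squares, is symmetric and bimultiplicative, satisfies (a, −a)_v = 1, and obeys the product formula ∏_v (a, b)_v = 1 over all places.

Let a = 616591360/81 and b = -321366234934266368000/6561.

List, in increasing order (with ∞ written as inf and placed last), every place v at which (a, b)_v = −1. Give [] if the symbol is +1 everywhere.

(a, b) ≡ (150535, -6545) mod (ℚ^×)²; places V = {2, 3, 5, 7, 11, 17, 23, ∞}.
(a,b)_17: α=1, u≡8; β=3, v≡14 (mod 17); (8|17)=+1, (14|17)=-1; sign (−1)^0·+1^3·-1^1 = -1.
(a,b)_5: α=1, u≡2; β=3, v≡1 (mod 5); (2|5)=-1, (1|5)=+1; sign (−1)^0·-1^3·+1^1 = -1.
(a,b)_3: α=-4, u≡1; β=-8, v≡1 (mod 3); (1|3)=+1, (1|3)=+1; sign (−1)^0·+1^-8·+1^-4 = +1.
(a,b)_7: α=1, u≡2; β=3, v≡6 (mod 7); (2|7)=+1, (6|7)=-1; sign (−1)^1·+1^3·-1^1 = +1.
(a,b)_23: α=1, u≡6; β=4, v≡19 (mod 23); (6|23)=+1, (19|23)=-1; sign (−1)^0·+1^4·-1^1 = -1.
(a,b)_11: α=1, u≡1; β=3, v≡8 (mod 11); (1|11)=+1, (8|11)=-1; sign (−1)^1·+1^3·-1^1 = +1.
(a,b)_∞: sgn(150535)=+, sgn(-6545)=−, so +1.
(a,b)_2: α=12, β=12; u≡7, v≡7 (mod 8); ε(u)ε(v)=1·1, αω(v)=12·0, βω(u)=12·0; sum ≡ 1  ⇒  -1.
|Ram(150535, -6545)| = 4, even; anisotropic at {2, 5, 17, 23}.

[2, 5, 17, 23]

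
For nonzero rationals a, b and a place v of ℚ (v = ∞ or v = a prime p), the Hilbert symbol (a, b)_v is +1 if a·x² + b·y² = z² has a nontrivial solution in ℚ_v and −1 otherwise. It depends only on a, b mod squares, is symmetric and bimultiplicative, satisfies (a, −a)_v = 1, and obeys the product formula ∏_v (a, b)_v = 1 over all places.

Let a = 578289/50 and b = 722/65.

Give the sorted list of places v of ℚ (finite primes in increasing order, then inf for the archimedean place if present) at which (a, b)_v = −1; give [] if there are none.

[5, 13, 23, 29]

Mod squares: a ≡ 4002, b ≡ 130. Check v ∈ {∞, 2, 3, 5, 13, 17, 19, 23, 29}.
v=13: a=13^0·(≡8), b=13^-1·(≡4) mod 13; (8|13)=-1, (4|13)=+1; (−1)^{0·-1·6}·(-1)^-1·(+1)^0 = -1.
v=17: a=17^2·(≡5), b=17^0·(≡3) mod 17; (5|17)=-1, (3|17)=-1; (−1)^{2·0·8}·(-1)^0·(-1)^2 = +1.
v=29: a=29^1·(≡5), b=29^0·(≡12) mod 29; (5|29)=+1, (12|29)=-1; (−1)^{1·0·14}·(+1)^0·(-1)^1 = -1.
v=23: a=23^1·(≡1), b=23^0·(≡15) mod 23; (1|23)=+1, (15|23)=-1; (−1)^{1·0·11}·(+1)^0·(-1)^1 = -1.
v=2: v_2(a)=-1, v_2(b)=1; units ≡ 1, 1 (mod 8); ε·ε+αω+βω = 0·0+-1·0+1·0 ≡ 0  ⇒  (a,b)_2 = +1.
v=5: a=5^-2·(≡2), b=5^-1·(≡4) mod 5; (2|5)=-1, (4|5)=+1; (−1)^{-2·-1·2}·(-1)^-1·(+1)^-2 = -1.
v=∞: 4002 > 0 and 130 > 0  ⇒  (a,b)_∞ = +1.
v=3: a=3^1·(≡2), b=3^0·(≡1) mod 3; (2|3)=-1, (1|3)=+1; (−1)^{1·0·1}·(-1)^0·(+1)^1 = +1.
v=19: a=19^0·(≡2), b=19^2·(≡5) mod 19; (2|19)=-1, (5|19)=+1; (−1)^{0·2·9}·(-1)^2·(+1)^0 = +1.
(4002, 130 / ℚ) ramifies at {5, 13, 23, 29}: a division algebra.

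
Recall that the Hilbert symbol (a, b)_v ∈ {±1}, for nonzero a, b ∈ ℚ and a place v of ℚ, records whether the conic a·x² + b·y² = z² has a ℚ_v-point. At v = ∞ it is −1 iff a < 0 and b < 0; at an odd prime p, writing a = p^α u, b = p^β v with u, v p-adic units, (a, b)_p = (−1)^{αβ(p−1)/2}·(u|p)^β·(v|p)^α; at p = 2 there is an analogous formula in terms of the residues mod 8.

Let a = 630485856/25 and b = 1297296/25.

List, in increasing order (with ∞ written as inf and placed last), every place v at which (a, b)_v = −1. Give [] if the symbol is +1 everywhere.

[3, 13]

Mod squares: a ≡ 6006, b ≡ 1001. Check v ∈ {∞, 2, 3, 5, 7, 11, 13}.
v=11: a=11^1·(≡7), b=11^1·(≡9) mod 11; (7|11)=-1, (9|11)=+1; (−1)^{1·1·5}·(-1)^1·(+1)^1 = +1.
v=5: a=5^-2·(≡1), b=5^-2·(≡1) mod 5; (1|5)=+1, (1|5)=+1; (−1)^{-2·-2·2}·(+1)^-2·(+1)^-2 = +1.
v=13: a=13^1·(≡6), b=13^1·(≡9) mod 13; (6|13)=-1, (9|13)=+1; (−1)^{1·1·6}·(-1)^1·(+1)^1 = -1.
v=∞: 6006 > 0 and 1001 > 0  ⇒  (a,b)_∞ = +1.
v=3: a=3^9·(≡1), b=3^4·(≡2) mod 3; (1|3)=+1, (2|3)=-1; (−1)^{9·4·1}·(+1)^4·(-1)^9 = -1.
v=2: v_2(a)=5, v_2(b)=4; units ≡ 3, 1 (mod 8); ε·ε+αω+βω = 1·0+5·0+4·1 ≡ 0  ⇒  (a,b)_2 = +1.
v=7: a=7^1·(≡4), b=7^1·(≡6) mod 7; (4|7)=+1, (6|7)=-1; (−1)^{1·1·3}·(+1)^1·(-1)^1 = +1.
|Ram(6006, 1001)| = 2, even; anisotropic at {3, 13}.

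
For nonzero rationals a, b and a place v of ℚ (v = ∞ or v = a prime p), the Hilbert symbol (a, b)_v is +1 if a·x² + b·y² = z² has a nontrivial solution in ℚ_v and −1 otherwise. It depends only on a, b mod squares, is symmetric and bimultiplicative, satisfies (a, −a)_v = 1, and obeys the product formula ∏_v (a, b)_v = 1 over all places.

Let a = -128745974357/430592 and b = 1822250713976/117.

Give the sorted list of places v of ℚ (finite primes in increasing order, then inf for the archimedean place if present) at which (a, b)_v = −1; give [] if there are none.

Mod squares: a ≡ -4186, b ≡ 182. Check v ∈ {∞, 2, 3, 7, 11, 13, 23, 29, 31}.
v=29: a=29^-2·(≡12), b=29^0·(≡12) mod 29; (12|29)=-1, (12|29)=-1; (−1)^{-2·0·14}·(-1)^0·(-1)^-2 = +1.
v=2: v_2(a)=-9, v_2(b)=3; units ≡ 3, 3 (mod 8); ε·ε+αω+βω = 1·1+-9·1+3·1 ≡ 1  ⇒  (a,b)_2 = -1.
v=7: a=7^1·(≡4), b=7^1·(≡3) mod 7; (4|7)=+1, (3|7)=-1; (−1)^{1·1·3}·(+1)^1·(-1)^1 = +1.
v=∞: -4186 < 0 and 182 > 0  ⇒  (a,b)_∞ = +1.
v=3: a=3^0·(≡2), b=3^-2·(≡2) mod 3; (2|3)=-1, (2|3)=-1; (−1)^{0·-2·1}·(-1)^-2·(-1)^0 = +1.
v=31: a=31^2·(≡17), b=31^2·(≡3) mod 31; (17|31)=-1, (3|31)=-1; (−1)^{2·2·15}·(-1)^2·(-1)^2 = +1.
v=11: a=11^2·(≡4), b=11^2·(≡10) mod 11; (4|11)=+1, (10|11)=-1; (−1)^{2·2·5}·(+1)^2·(-1)^2 = +1.
v=23: a=23^3·(≡12), b=23^4·(≡11) mod 23; (12|23)=+1, (11|23)=-1; (−1)^{3·4·11}·(+1)^4·(-1)^3 = -1.
v=13: a=13^1·(≡4), b=13^-1·(≡12) mod 13; (4|13)=+1, (12|13)=+1; (−1)^{1·-1·6}·(+1)^-1·(+1)^1 = +1.
|Ram(-4186, 182)| = 2, even; anisotropic at {2, 23}.

[2, 23]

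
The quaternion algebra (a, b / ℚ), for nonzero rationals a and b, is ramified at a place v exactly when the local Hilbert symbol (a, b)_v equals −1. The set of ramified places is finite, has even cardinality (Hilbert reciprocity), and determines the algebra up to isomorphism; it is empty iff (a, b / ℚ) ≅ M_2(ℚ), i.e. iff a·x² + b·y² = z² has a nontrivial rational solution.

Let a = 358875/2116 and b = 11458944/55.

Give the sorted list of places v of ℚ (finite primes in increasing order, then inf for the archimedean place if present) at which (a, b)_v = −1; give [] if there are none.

Mod squares: a ≡ 1595, b ≡ 22330. Check v ∈ {∞, 2, 3, 5, 7, 11, 23, 29}.
v=7: a=7^0·(≡3), b=7^3·(≡3) mod 7; (3|7)=-1, (3|7)=-1; (−1)^{0·3·3}·(-1)^3·(-1)^0 = -1.
v=23: a=23^-2·(≡13), b=23^0·(≡5) mod 23; (13|23)=+1, (5|23)=-1; (−1)^{-2·0·11}·(+1)^0·(-1)^-2 = +1.
v=5: a=5^3·(≡1), b=5^-1·(≡4) mod 5; (1|5)=+1, (4|5)=+1; (−1)^{3·-1·2}·(+1)^-1·(+1)^3 = +1.
v=3: a=3^2·(≡2), b=3^2·(≡1) mod 3; (2|3)=-1, (1|3)=+1; (−1)^{2·2·1}·(-1)^2·(+1)^2 = +1.
v=11: a=11^1·(≡8), b=11^-1·(≡7) mod 11; (8|11)=-1, (7|11)=-1; (−1)^{1·-1·5}·(-1)^-1·(-1)^1 = -1.
v=29: a=29^1·(≡8), b=29^1·(≡6) mod 29; (8|29)=-1, (6|29)=+1; (−1)^{1·1·14}·(-1)^1·(+1)^1 = -1.
v=2: v_2(a)=-2, v_2(b)=7; units ≡ 3, 5 (mod 8); ε·ε+αω+βω = 1·0+-2·1+7·1 ≡ 1  ⇒  (a,b)_2 = -1.
v=∞: 1595 > 0 and 22330 > 0  ⇒  (a,b)_∞ = +1.
(1595, 22330 / ℚ) ramifies at {2, 7, 11, 29}: a division algebra.

[2, 7, 11, 29]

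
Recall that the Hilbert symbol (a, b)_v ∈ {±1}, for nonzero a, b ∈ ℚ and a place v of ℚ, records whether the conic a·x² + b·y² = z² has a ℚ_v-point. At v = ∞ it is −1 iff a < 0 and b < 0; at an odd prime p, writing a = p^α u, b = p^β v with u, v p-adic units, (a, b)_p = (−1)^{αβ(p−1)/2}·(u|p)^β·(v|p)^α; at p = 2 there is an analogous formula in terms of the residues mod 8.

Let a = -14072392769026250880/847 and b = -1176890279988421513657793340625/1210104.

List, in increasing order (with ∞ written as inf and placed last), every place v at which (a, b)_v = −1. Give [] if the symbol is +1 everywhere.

[5, 23, 29, inf]

Mod squares: a ≡ -910, b ≡ -24605630. Check v ∈ {∞, 2, 3, 5, 7, 11, 13, 17, 19, 23, 29, 31}.
v=7: a=7^-1·(≡5), b=7^-5·(≡1) mod 7; (5|7)=-1, (1|7)=+1; (−1)^{-1·-5·3}·(-1)^-5·(+1)^-1 = +1.
v=17: a=17^2·(≡1), b=17^3·(≡10) mod 17; (1|17)=+1, (10|17)=-1; (−1)^{2·3·8}·(+1)^3·(-1)^2 = +1.
v=∞: -910 < 0 and -24605630 < 0  ⇒  (a,b)_∞ = -1.
v=19: a=19^0·(≡3), b=19^2·(≡1) mod 19; (3|19)=-1, (1|19)=+1; (−1)^{0·2·9}·(-1)^2·(+1)^0 = +1.
v=2: v_2(a)=7, v_2(b)=-3; units ≡ 1, 1 (mod 8); ε·ε+αω+βω = 0·0+7·0+-3·0 ≡ 0  ⇒  (a,b)_2 = +1.
v=29: a=29^2·(≡15), b=29^5·(≡27) mod 29; (15|29)=-1, (27|29)=-1; (−1)^{2·5·14}·(-1)^5·(-1)^2 = -1.
v=23: a=23^2·(≡10), b=23^3·(≡9) mod 23; (10|23)=-1, (9|23)=+1; (−1)^{2·3·11}·(-1)^3·(+1)^2 = -1.
v=11: a=11^-2·(≡3), b=11^0·(≡2) mod 11; (3|11)=+1, (2|11)=-1; (−1)^{-2·0·5}·(+1)^0·(-1)^-2 = +1.
v=3: a=3^4·(≡2), b=3^-2·(≡1) mod 3; (2|3)=-1, (1|3)=+1; (−1)^{4·-2·1}·(-1)^-2·(+1)^4 = +1.
v=5: a=5^1·(≡2), b=5^5·(≡4) mod 5; (2|5)=-1, (4|5)=+1; (−1)^{1·5·2}·(-1)^5·(+1)^1 = -1.
v=13: a=13^3·(≡8), b=13^4·(≡12) mod 13; (8|13)=-1, (12|13)=+1; (−1)^{3·4·6}·(-1)^4·(+1)^3 = +1.
v=31: a=31^2·(≡8), b=31^3·(≡25) mod 31; (8|31)=+1, (25|31)=+1; (−1)^{2·3·15}·(+1)^3·(+1)^2 = +1.
|Ram(-910, -24605630)| = 4, even; anisotropic at {5, 23, 29, ∞}.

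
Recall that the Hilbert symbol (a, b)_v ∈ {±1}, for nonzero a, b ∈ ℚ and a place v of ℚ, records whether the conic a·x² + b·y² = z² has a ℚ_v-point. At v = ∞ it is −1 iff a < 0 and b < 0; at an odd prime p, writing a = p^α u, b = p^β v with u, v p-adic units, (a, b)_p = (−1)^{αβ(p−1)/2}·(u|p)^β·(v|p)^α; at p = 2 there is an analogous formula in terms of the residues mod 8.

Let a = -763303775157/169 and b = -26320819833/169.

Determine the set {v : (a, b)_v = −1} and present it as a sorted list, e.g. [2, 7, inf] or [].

Mod squares: a ≡ -1245013, b ≡ -36105377. Check v ∈ {∞, 2, 3, 7, 11, 13, 19, 23, 29, 37}.
v=∞: -1245013 < 0 and -36105377 < 0  ⇒  (a,b)_∞ = -1.
v=2: v_2(a)=0, v_2(b)=0; units ≡ 3, 7 (mod 8); ε·ε+αω+βω = 1·1+0·0+0·1 ≡ 1  ⇒  (a,b)_2 = -1.
v=29: a=29^2·(≡17), b=29^1·(≡17) mod 29; (17|29)=-1, (17|29)=-1; (−1)^{2·1·14}·(-1)^1·(-1)^2 = -1.
v=23: a=23^1·(≡10), b=23^1·(≡17) mod 23; (10|23)=-1, (17|23)=-1; (−1)^{1·1·11}·(-1)^1·(-1)^1 = -1.
v=7: a=7^1·(≡4), b=7^1·(≡4) mod 7; (4|7)=+1, (4|7)=+1; (−1)^{1·1·3}·(+1)^1·(+1)^1 = -1.
v=3: a=3^6·(≡2), b=3^6·(≡1) mod 3; (2|3)=-1, (1|3)=+1; (−1)^{6·6·1}·(-1)^6·(+1)^6 = +1.
v=19: a=19^1·(≡6), b=19^1·(≡12) mod 19; (6|19)=+1, (12|19)=-1; (−1)^{1·1·9}·(+1)^1·(-1)^1 = +1.
v=37: a=37^1·(≡36), b=37^1·(≡14) mod 37; (36|37)=+1, (14|37)=-1; (−1)^{1·1·18}·(+1)^1·(-1)^1 = -1.
v=11: a=11^1·(≡7), b=11^1·(≡1) mod 11; (7|11)=-1, (1|11)=+1; (−1)^{1·1·5}·(-1)^1·(+1)^1 = +1.
v=13: a=13^-2·(≡12), b=13^-2·(≡4) mod 13; (12|13)=+1, (4|13)=+1; (−1)^{-2·-2·6}·(+1)^-2·(+1)^-2 = +1.
|Ram(-1245013, -36105377)| = 6, even; anisotropic at {2, 7, 23, 29, 37, ∞}.

[2, 7, 23, 29, 37, inf]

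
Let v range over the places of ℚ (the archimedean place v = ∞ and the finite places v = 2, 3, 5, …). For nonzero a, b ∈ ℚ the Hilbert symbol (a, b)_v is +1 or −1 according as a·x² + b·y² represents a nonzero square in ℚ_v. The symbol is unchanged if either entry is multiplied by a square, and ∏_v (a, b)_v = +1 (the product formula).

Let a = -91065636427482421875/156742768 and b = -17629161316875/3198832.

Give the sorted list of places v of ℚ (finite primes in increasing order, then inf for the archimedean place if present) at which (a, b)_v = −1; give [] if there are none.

(a, b) ≡ (-66359685, -8029) mod (ℚ^×)²; places V = {2, 3, 5, 7, 13, 19, 29, 31, 37, ∞}.
(a,b)_2: α=-4, β=-4; u≡3, v≡3 (mod 8); ε(u)ε(v)=1·1, αω(v)=-4·1, βω(u)=-4·1; sum ≡ 1  ⇒  -1.
(a,b)_19: α=3, u≡10; β=2, v≡18 (mod 19); (10|19)=-1, (18|19)=-1; sign (−1)^0·-1^2·-1^3 = -1.
(a,b)_37: α=1, u≡12; β=1, v≡8 (mod 37); (12|37)=+1, (8|37)=-1; sign (−1)^0·+1^1·-1^1 = -1.
(a,b)_13: α=-4, u≡6; β=-4, v≡6 (mod 13); (6|13)=-1, (6|13)=-1; sign (−1)^0·-1^-4·-1^-4 = +1.
(a,b)_5: α=9, u≡3; β=4, v≡4 (mod 5); (3|5)=-1, (4|5)=+1; sign (−1)^0·-1^4·+1^9 = +1.
(a,b)_31: α=1, u≡25; β=1, v≡8 (mod 31); (25|31)=+1, (8|31)=+1; sign (−1)^1·+1^1·+1^1 = -1.
(a,b)_∞: sgn(-66359685)=−, sgn(-8029)=−, so -1.
(a,b)_3: α=5, u≡2; β=4, v≡2 (mod 3); (2|3)=-1, (2|3)=-1; sign (−1)^0·-1^4·-1^5 = -1.
(a,b)_29: α=3, u≡25; β=2, v≡1 (mod 29); (25|29)=+1, (1|29)=+1; sign (−1)^0·+1^2·+1^3 = +1.
(a,b)_7: α=-3, u≡6; β=-1, v≡2 (mod 7); (6|7)=-1, (2|7)=+1; sign (−1)^1·-1^-1·+1^-3 = +1.
Ram(-66359685, -8029) = {2, 3, 19, 31, 37, ∞}; no ℚ_2-point on the conic.

[2, 3, 19, 31, 37, inf]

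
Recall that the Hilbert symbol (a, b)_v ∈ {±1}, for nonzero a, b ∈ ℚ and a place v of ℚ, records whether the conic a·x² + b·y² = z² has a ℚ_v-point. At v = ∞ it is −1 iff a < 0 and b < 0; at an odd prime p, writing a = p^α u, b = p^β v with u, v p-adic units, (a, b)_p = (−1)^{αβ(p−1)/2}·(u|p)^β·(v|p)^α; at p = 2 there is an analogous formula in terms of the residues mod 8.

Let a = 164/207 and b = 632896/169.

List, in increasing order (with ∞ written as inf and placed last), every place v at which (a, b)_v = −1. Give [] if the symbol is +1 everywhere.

[11, 23, 29, 31]

(a, b) ≡ (943, 9889) mod (ℚ^×)²; places V = {2, 3, 11, 13, 23, 29, 31, 41, ∞}.
(a,b)_11: α=0, u≡6; β=1, v≡7 (mod 11); (6|11)=-1, (7|11)=-1; sign (−1)^0·-1^1·-1^0 = -1.
(a,b)_3: α=-2, u≡1; β=0, v≡1 (mod 3); (1|3)=+1, (1|3)=+1; sign (−1)^0·+1^0·+1^-2 = +1.
(a,b)_2: α=2, β=6; u≡7, v≡1 (mod 8); ε(u)ε(v)=1·0, αω(v)=2·0, βω(u)=6·0; sum ≡ 0  ⇒  +1.
(a,b)_41: α=1, u≡2; β=0, v≡4 (mod 41); (2|41)=+1, (4|41)=+1; sign (−1)^0·+1^0·+1^1 = +1.
(a,b)_13: α=0, u≡5; β=-2, v≡4 (mod 13); (5|13)=-1, (4|13)=+1; sign (−1)^0·-1^-2·+1^0 = +1.
(a,b)_23: α=-1, u≡8; β=0, v≡15 (mod 23); (8|23)=+1, (15|23)=-1; sign (−1)^0·+1^0·-1^-1 = -1.
(a,b)_29: α=0, u≡12; β=1, v≡20 (mod 29); (12|29)=-1, (20|29)=+1; sign (−1)^0·-1^1·+1^0 = -1.
(a,b)_31: α=0, u≡27; β=1, v≡19 (mod 31); (27|31)=-1, (19|31)=+1; sign (−1)^0·-1^1·+1^0 = -1.
(a,b)_∞: sgn(943)=+, sgn(9889)=+, so +1.
Ram(943, 9889) = {11, 23, 29, 31}; no ℚ_11-point on the conic.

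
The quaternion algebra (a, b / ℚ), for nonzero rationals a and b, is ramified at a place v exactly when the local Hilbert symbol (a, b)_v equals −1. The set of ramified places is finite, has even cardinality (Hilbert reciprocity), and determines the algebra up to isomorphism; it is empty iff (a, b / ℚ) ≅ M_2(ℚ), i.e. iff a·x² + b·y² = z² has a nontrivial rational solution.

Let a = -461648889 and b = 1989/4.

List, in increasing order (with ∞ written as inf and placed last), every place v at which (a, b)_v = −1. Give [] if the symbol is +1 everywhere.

(a, b) ≡ (-19721, 221) mod (ℚ^×)²; places V = {2, 3, 13, 17, 37, 41, ∞}.
(a,b)_∞: sgn(-19721)=−, sgn(221)=+, so +1.
(a,b)_17: α=2, u≡4; β=1, v≡8 (mod 17); (4|17)=+1, (8|17)=+1; sign (−1)^0·+1^1·+1^2 = +1.
(a,b)_37: α=1, u≡32; β=0, v≡7 (mod 37); (32|37)=-1, (7|37)=+1; sign (−1)^0·-1^0·+1^1 = +1.
(a,b)_2: α=0, β=-2; u≡7, v≡5 (mod 8); ε(u)ε(v)=1·0, αω(v)=0·1, βω(u)=-2·0; sum ≡ 0  ⇒  +1.
(a,b)_13: α=1, u≡10; β=1, v≡9 (mod 13); (10|13)=+1, (9|13)=+1; sign (−1)^0·+1^1·+1^1 = +1.
(a,b)_41: α=1, u≡19; β=0, v≡36 (mod 41); (19|41)=-1, (36|41)=+1; sign (−1)^0·-1^0·+1^1 = +1.
(a,b)_3: α=4, u≡1; β=2, v≡2 (mod 3); (1|3)=+1, (2|3)=-1; sign (−1)^0·+1^2·-1^4 = +1.
Ram(a, b) = ∅: the form -19721·x² + 221·y² − z² is isotropic over every ℚ_v, so by Hasse–Minkowski it is isotropic over ℚ.

[]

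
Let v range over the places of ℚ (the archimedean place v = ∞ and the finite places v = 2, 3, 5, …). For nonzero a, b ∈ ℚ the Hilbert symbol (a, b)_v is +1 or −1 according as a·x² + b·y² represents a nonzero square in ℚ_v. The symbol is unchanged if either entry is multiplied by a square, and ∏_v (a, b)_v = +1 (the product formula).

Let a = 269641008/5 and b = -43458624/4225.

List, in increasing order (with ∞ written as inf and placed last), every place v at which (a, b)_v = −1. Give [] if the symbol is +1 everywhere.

[2, 11]

Mod squares: a ≡ 25935, b ≡ -209. Check v ∈ {∞, 2, 3, 5, 7, 11, 13, 19}.
v=2: v_2(a)=4, v_2(b)=6; units ≡ 7, 7 (mod 8); ε·ε+αω+βω = 1·1+4·0+6·0 ≡ 1  ⇒  (a,b)_2 = -1.
v=3: a=3^3·(≡2), b=3^2·(≡1) mod 3; (2|3)=-1, (1|3)=+1; (−1)^{3·2·1}·(-1)^2·(+1)^3 = +1.
v=5: a=5^-1·(≡3), b=5^-2·(≡4) mod 5; (3|5)=-1, (4|5)=+1; (−1)^{-1·-2·2}·(-1)^-2·(+1)^-1 = +1.
v=11: a=11^0·(≡2), b=11^1·(≡9) mod 11; (2|11)=-1, (9|11)=+1; (−1)^{0·1·5}·(-1)^1·(+1)^0 = -1.
v=13: a=13^1·(≡5), b=13^-2·(≡1) mod 13; (5|13)=-1, (1|13)=+1; (−1)^{1·-2·6}·(-1)^-2·(+1)^1 = +1.
v=∞: 25935 > 0 and -209 < 0  ⇒  (a,b)_∞ = +1.
v=7: a=7^1·(≡1), b=7^0·(≡2) mod 7; (1|7)=+1, (2|7)=+1; (−1)^{1·0·3}·(+1)^0·(+1)^1 = +1.
v=19: a=19^3·(≡4), b=19^3·(≡15) mod 19; (4|19)=+1, (15|19)=-1; (−1)^{3·3·9}·(+1)^3·(-1)^3 = +1.
(25935, -209 / ℚ) ramifies at {2, 11}: a division algebra.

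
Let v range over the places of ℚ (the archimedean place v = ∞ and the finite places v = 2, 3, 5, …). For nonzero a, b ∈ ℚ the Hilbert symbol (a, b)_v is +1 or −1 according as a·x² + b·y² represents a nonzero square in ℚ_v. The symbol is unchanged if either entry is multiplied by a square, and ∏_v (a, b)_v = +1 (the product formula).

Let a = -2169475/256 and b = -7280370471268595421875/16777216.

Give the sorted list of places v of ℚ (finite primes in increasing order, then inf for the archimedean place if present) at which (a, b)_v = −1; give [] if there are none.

(a, b) ≡ (-1771, -2387) mod (ℚ^×)²; places V = {2, 5, 7, 11, 23, 31, ∞}.
(a,b)_23: α=1, u≡7; β=4, v≡7 (mod 23); (7|23)=-1, (7|23)=-1; sign (−1)^0·-1^4·-1^1 = -1.
(a,b)_31: α=0, u≡23; β=1, v≡4 (mod 31); (23|31)=-1, (4|31)=+1; sign (−1)^0·-1^1·+1^0 = -1.
(a,b)_7: α=3, u≡6; β=9, v≡1 (mod 7); (6|7)=-1, (1|7)=+1; sign (−1)^1·-1^9·+1^3 = +1.
(a,b)_∞: sgn(-1771)=−, sgn(-2387)=−, so -1.
(a,b)_2: α=-8, β=-24; u≡5, v≡5 (mod 8); ε(u)ε(v)=0·0, αω(v)=-8·1, βω(u)=-24·1; sum ≡ 0  ⇒  +1.
(a,b)_5: α=2, u≡1; β=6, v≡3 (mod 5); (1|5)=+1, (3|5)=-1; sign (−1)^0·+1^6·-1^2 = +1.
(a,b)_11: α=1, u≡9; β=3, v≡5 (mod 11); (9|11)=+1, (5|11)=+1; sign (−1)^1·+1^3·+1^1 = -1.
|Ram(-1771, -2387)| = 4, even; anisotropic at {11, 23, 31, ∞}.

[11, 23, 31, inf]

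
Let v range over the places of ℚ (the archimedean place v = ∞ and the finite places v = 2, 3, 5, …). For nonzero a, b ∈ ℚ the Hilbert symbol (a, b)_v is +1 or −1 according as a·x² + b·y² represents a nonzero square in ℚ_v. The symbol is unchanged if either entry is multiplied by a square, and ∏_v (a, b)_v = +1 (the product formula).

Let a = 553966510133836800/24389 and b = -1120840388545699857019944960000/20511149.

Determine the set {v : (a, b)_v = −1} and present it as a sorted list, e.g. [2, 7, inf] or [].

Mod squares: a ≡ 667, b ≡ -61616126. Check v ∈ {∞, 2, 3, 5, 7, 11, 13, 17, 19, 23, 29}.
v=11: a=11^2·(≡8), b=11^3·(≡9) mod 11; (8|11)=-1, (9|11)=+1; (−1)^{2·3·5}·(-1)^3·(+1)^2 = -1.
v=13: a=13^2·(≡1), b=13^5·(≡6) mod 13; (1|13)=+1, (6|13)=-1; (−1)^{2·5·6}·(+1)^5·(-1)^2 = +1.
v=2: v_2(a)=10, v_2(b)=17; units ≡ 3, 1 (mod 8); ε·ε+αω+βω = 1·0+10·0+17·1 ≡ 1  ⇒  (a,b)_2 = -1.
v=∞: 667 > 0 and -61616126 < 0  ⇒  (a,b)_∞ = +1.
v=17: a=17^2·(≡16), b=17^3·(≡11) mod 17; (16|17)=+1, (11|17)=-1; (−1)^{2·3·8}·(+1)^3·(-1)^2 = +1.
v=19: a=19^2·(≡3), b=19^3·(≡9) mod 19; (3|19)=-1, (9|19)=+1; (−1)^{2·3·9}·(-1)^3·(+1)^2 = -1.
v=7: a=7^2·(≡1), b=7^2·(≡2) mod 7; (1|7)=+1, (2|7)=+1; (−1)^{2·2·3}·(+1)^2·(+1)^2 = +1.
v=3: a=3^2·(≡1), b=3^6·(≡1) mod 3; (1|3)=+1, (1|3)=+1; (−1)^{2·6·1}·(+1)^6·(+1)^2 = +1.
v=23: a=23^1·(≡6), b=23^1·(≡13) mod 23; (6|23)=+1, (13|23)=+1; (−1)^{1·1·11}·(+1)^1·(+1)^1 = -1.
v=29: a=29^-3·(≡4), b=29^-5·(≡1) mod 29; (4|29)=+1, (1|29)=+1; (−1)^{-3·-5·14}·(+1)^-5·(+1)^-3 = +1.
v=5: a=5^2·(≡3), b=5^4·(≡1) mod 5; (3|5)=-1, (1|5)=+1; (−1)^{2·4·2}·(-1)^4·(+1)^2 = +1.
Ram(667, -61616126) = {2, 11, 19, 23}; no ℚ_2-point on the conic.

[2, 11, 19, 23]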